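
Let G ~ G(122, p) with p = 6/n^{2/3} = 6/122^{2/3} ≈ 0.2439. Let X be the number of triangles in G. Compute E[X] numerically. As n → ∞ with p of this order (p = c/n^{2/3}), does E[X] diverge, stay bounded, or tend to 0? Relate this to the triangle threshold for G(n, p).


Number of potential triangles: C(122, 3) = 295240.
Each occurs with probability p³ ≈ (0.2439)³ ≈ 1.451223e-02.
By linearity: E[X] = C(122, 3)·p³ ≈ 295240 · 1.451223e-02 ≈ 4284.5902.
Since α = 2/3 < 1, p = c/n^{2/3} ≫ 1/n is above the triangle threshold p ~ 1/n. Asymptotically E[X] ~ (c³/6)·n^{3(1−α)} = (6³/6)·n^{1} → ∞; triangles are abundant w.h.p.

E[X] ≈ 4284.5902; in regime p = Θ(1/n^{2/3}) E[X] diverges (above the triangle threshold p ~ 1/n).


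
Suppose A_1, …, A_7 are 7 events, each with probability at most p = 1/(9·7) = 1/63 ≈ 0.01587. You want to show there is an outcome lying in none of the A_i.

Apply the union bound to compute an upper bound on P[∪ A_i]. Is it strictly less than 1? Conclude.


Union bound: P[∪_{i=1}^{7} A_i] ≤ Σ_i P[A_i] ≤ 7·p = 7·(1/63) = 1/9.
Numerically: 1/9 ≈ 0.11111.
Is 1/9 < 1? YES.
Since P[∪ A_i] ≤ 1/9 < 1, the complement has P[∩ A_i^c] ≥ 1 − 1/9 = 8/9 > 0, so some outcome avoids every A_i.

7·p = 1/9 ≈ 0.11111; existence CERTIFIED by the union bound.


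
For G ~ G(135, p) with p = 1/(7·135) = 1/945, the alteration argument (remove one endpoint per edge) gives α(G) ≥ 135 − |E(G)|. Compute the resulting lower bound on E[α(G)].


E[|E(G)|] = C(135, 2)·p = 9045 · (1/945) = 67/7.
E[α(G)] ≥ n − E[|E(G)|] = 135 − 67/7 = 878/7.
Numerically: ≈ 125.4286.
(This is only a lower bound; the true E[α(G)] may be larger.)

E[α(G)] ≥ 878/7 ≈ 125.4286.


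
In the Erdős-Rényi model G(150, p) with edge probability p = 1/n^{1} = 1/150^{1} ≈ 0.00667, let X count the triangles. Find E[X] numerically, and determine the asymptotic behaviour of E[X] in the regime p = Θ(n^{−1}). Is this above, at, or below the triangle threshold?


Number of potential triangles: C(150, 3) = 551300.
Each occurs with probability p³ ≈ (0.00667)³ ≈ 2.96296e-07.
By linearity: E[X] = C(150, 3)·p³ ≈ 551300 · 2.96296e-07 ≈ 0.163.
Here α = 1, so p = 1/n is exactly at the triangle threshold p ~ 1/n. Asymptotically E[X] → c³/6 = 1³/6 = 1/6 ≈ 0.167, a bounded constant. In this regime the triangle count is asymptotically Poisson(c³/6).

E[X] ≈ 0.163; in regime p = Θ(1/n^{1}) E[X] stays bounded (at the triangle threshold p ~ 1/n).


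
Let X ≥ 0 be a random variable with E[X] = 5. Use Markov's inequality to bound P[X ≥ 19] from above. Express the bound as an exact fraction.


μ = E[X] = 5, a = 19.
Markov: P[X ≥ 19] ≤ μ/a = (5)/19 = 5/19.
Numerically: ≈ 0.2632.
(Since a = 19 > μ = 5.0000, the bound 5/19 is < 1 and informative.)

P[X ≥ 19] ≤ 5/19 ≈ 0.2632.


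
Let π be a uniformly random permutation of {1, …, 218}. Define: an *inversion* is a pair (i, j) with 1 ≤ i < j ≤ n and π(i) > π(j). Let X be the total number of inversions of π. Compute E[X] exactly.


Write X = Σ X_I over the C(218, 2) = 23653 pairs i < j, with X_I the indicator of one inversion.
There are 23653 indicators.
For each fixed pair i < j, the values π(i) and π(j) are two distinct elements of {1, …, 218} in uniformly random order; by symmetry P[π(i) > π(j)] = 1/2.
By linearity: E[X] = 23653 · (1/2) = C(218, 2) · (1/2) = 23653/2 = 23653/2 ≈ 11826.500.

E[X] = 23653/2 = 11826.500.


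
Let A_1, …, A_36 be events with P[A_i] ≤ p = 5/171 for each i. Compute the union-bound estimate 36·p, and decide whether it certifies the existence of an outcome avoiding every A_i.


Union bound: P[∪_{i=1}^{36} A_i] ≤ Σ_i P[A_i] ≤ 36·p = 36·(5/171) = 20/19.
Numerically: 20/19 ≈ 1.0526.
Is 20/19 < 1? NO.
Since the bound 20/19 is ≥ 1, the union bound is uninformative here; it does NOT by itself certify existence.

36·p = 20/19 ≈ 1.0526; existence NOT certified by the union bound.


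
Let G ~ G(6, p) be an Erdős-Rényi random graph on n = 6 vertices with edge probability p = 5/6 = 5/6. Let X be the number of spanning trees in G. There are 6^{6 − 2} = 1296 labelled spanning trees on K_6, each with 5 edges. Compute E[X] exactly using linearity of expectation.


K_6 has 6^{6 − 2} = 1296 labelled spanning trees.
For each such spanning tree H, let X_H = 1 if all 5 edges of H are present in G. Then P[X_H = 1] = p^{5} = (5/6)^{5} = 3125/7776.
Summing the indicators: E[X] = Σ_H E[X_H] = 1296 · p^{5} = 1296 · 3125/7776 = 3125/6.
Numerically: E[X] ≈ 520.8.

E[X] = 1296 · (5/6)^{5} = 3125/6 ≈ 520.8.


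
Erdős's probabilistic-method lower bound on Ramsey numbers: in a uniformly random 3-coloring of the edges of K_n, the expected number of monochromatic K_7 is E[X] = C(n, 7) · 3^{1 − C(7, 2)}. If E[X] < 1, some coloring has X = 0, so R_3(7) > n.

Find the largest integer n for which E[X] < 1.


We need C(n, 7) · 3^{1 − 21} < 1, i.e. C(n, 7) < 3^{21 − 1} = 3486784401.
Check values of n near the boundary:
  n = 80: C(80, 7) = 3176716400; 3176716400 < 3486784401? YES
  n = 81: C(81, 7) = 3477216600; 3477216600 < 3486784401? YES
  n = 82: C(82, 7) = 3801756816; 3801756816 < 3486784401? NO
  n = 83: C(83, 7) = 4151918628; 4151918628 < 3486784401? NO
  n = 84: C(84, 7) = 4529365776; 4529365776 < 3486784401? NO
The largest n with C(n, 7) < 3486784401 is n = 81 (where E[X] = 42928600/43046721 ≈ 0.9972560). Hence R_3(7) > 81, i.e. R_3(7) ≥ 82.

Largest n = 81; hence R_3(7) > 81.


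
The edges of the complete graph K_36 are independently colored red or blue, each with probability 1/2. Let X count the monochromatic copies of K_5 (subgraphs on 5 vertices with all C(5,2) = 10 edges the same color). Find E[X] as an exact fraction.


Let X = Σ_S X_S over the C(36, 5) = 376992 subsets S of size 5, where X_S = 1 if the K_5 on S is monochromatic.
For a fixed S, the K_5 on S has C(5, 2) = 10 edges. P[all 10 edges red] = (1/2)^10, and likewise for blue, so P[monochromatic] = 2·(1/2)^10 = 2^{1 − 10} = 1/512.
By linearity: E[X] = C(36, 5) · 2^{1 − 10} = 376992 · 1/512 = 11781/16.
Numerically: E[X] ≈ 736.31250.

E[X] = C(36,5)·2^(1−C(5,2)) = 11781/16 ≈ 736.31250.


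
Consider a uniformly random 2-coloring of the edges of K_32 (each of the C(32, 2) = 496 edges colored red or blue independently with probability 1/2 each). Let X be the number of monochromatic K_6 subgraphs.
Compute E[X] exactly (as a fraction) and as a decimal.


Let X = Σ_S X_S over the C(32, 6) = 906192 subsets S of size 6, where X_S = 1 if the K_6 on S is monochromatic.
For a fixed S, the K_6 on S has C(6, 2) = 15 edges. P[all 15 edges red] = (1/2)^15, and likewise for blue, so P[monochromatic] = 2·(1/2)^15 = 2^{1 − 15} = 1/16384.
By linearity: E[X] = C(32, 6) · 2^{1 − 15} = 906192 · 1/16384 = 56637/1024.
Numerically: E[X] ≈ 55.309570.

E[X] = C(32,6)·2^(1−C(6,2)) = 56637/1024 ≈ 55.309570.


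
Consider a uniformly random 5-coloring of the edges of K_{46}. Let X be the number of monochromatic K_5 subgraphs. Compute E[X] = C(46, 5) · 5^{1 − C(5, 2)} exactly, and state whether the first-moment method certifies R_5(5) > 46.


E[X] = C(46, 5) · 5^{1 − 10} = 1370754 · 5^{−9} = 1370754/1953125.
As a reduced fraction: E[X] = 1370754/1953125 ≈ 0.7018260.
Is E[X] < 1? YES.
Since E[X] < 1, there exists a 5-coloring of K_{46} with no monochromatic K_5; hence R_5(5) > 46.

E[X] = 1370754/1953125 ≈ 0.7018260; E[X] < 1, so R_5(5) > 46.


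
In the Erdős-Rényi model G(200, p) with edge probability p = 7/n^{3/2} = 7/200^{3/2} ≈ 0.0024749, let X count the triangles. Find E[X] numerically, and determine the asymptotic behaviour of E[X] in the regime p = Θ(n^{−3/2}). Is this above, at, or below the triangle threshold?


Number of potential triangles: C(200, 3) = 1313400.
Each occurs with probability p³ ≈ (0.0024749)³ ≈ 1.5158602e-08.
By linearity: E[X] = C(200, 3)·p³ ≈ 1313400 · 1.5158602e-08 ≈ 0.01991.
Since α = 3/2 > 1, p = c/n^{3/2} = o(1/n) is below the triangle threshold p ~ 1/n. Asymptotically E[X] ~ (c³/6)·n^{3(1−α)} = (7³/6)·n^{-1.5} → 0, so by Markov's inequality G has no triangles w.h.p.

E[X] ≈ 0.01991; in regime p = Θ(1/n^{3/2}) E[X] tends to 0 (below the triangle threshold p ~ 1/n).


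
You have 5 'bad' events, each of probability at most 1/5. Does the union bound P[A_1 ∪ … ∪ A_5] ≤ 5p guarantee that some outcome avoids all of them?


Union bound: P[∪_{i=1}^{5} A_i] ≤ Σ_i P[A_i] ≤ 5·p = 5·(1/5) = 1.
Numerically: 1 ≈ 1.0000000.
Is 1 < 1? NO.
Since the bound 1 is ≥ 1, the union bound is uninformative here; it does NOT by itself certify existence.

5·p = 1 ≈ 1.0000000; existence NOT certified by the union bound.


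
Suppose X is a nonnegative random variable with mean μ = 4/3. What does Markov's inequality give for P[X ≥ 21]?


μ = E[X] = 4/3, a = 21.
Markov: P[X ≥ 21] ≤ μ/a = (4/3)/21 = 4/63.
Numerically: ≈ 0.0635.
(Since a = 21 > μ = 1.3333, the bound 4/63 is < 1 and informative.)

P[X ≥ 21] ≤ 4/63 ≈ 0.0635.


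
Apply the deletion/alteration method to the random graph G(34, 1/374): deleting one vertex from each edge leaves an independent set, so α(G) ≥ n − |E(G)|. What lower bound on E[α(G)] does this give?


E[|E(G)|] = C(34, 2)·p = 561 · (1/374) = 3/2.
E[α(G)] ≥ n − E[|E(G)|] = 34 − 3/2 = 65/2.
Numerically: ≈ 32.500000.
(This is only a lower bound; the true E[α(G)] may be larger.)

E[α(G)] ≥ 65/2 ≈ 32.500000.


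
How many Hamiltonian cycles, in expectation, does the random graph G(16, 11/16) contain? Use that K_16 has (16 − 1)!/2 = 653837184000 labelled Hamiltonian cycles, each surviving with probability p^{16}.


K_16 has (16 − 1)!/2 = 653837184000 labelled Hamiltonian cycles.
For each such Hamiltonian cycle H, let X_H = 1 if all 16 edges of H are present in G. Then P[X_H = 1] = p^{16} = (11/16)^{16} = 45949729863572161/18446744073709551616.
By linearity of expectation: E[X] = Σ_H E[X_H] = 653837184000 · p^{16} = 653837184000 · 45949729863572161/18446744073709551616 = 29339494120662818290072875/18014398509481984.
Numerically: E[X] ≈ 1.629e+09.

E[X] = 653837184000 · (11/16)^{16} = 29339494120662818290072875/18014398509481984 ≈ 1.629e+09.


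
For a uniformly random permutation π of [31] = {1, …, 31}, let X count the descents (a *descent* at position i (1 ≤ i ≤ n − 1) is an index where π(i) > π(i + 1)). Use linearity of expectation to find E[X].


Write X = Σ X_I over i = 1, …, 30, with X_I the indicator of one descent.
There are 30 indicators.
For each fixed i, the pair (π(i), π(i+1)) is a uniformly random ordered pair of distinct values from {1, …, 31}; by symmetry P[π(i) > π(i+1)] = 1/2.
By linearity: E[X] = 30 · (1/2) = (31 − 1) · (1/2) = 15 ≈ 15.0000.

E[X] = 15 = 15.0000.


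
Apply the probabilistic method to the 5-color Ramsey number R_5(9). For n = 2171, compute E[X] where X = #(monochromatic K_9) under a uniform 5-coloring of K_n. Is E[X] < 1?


E[X] = C(2171, 9) · 5^{1 − 36} = 2903784578674959601827205 · 5^{−35} = 2903784578674959601827205/2910383045673370361328125.
As a reduced fraction: E[X] = 580756915734991920365441/582076609134674072265625 ≈ 0.997733.
Is E[X] < 1? YES.
Since E[X] < 1, there exists a 5-coloring of K_{2171} with no monochromatic K_9; hence R_5(9) > 2171.

E[X] = 580756915734991920365441/582076609134674072265625 ≈ 0.997733; E[X] < 1, so R_5(9) > 2171.


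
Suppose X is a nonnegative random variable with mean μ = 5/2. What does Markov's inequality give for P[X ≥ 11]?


μ = E[X] = 5/2, a = 11.
Markov: P[X ≥ 11] ≤ μ/a = (5/2)/11 = 5/22.
Numerically: ≈ 0.227.
(Since a = 11 > μ = 2.500, the bound 5/22 is < 1 and informative.)

P[X ≥ 11] ≤ 5/22 ≈ 0.227.


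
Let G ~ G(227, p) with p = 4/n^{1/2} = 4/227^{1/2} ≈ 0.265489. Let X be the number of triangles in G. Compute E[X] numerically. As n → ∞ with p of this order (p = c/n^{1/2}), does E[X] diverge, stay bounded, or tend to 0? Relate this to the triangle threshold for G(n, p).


Number of potential triangles: C(227, 3) = 1923825.
Each occurs with probability p³ ≈ (0.265489)³ ≈ 1.87129039e-02.
By linearity: E[X] = C(227, 3)·p³ ≈ 1923825 · 1.87129039e-02 ≈ 36000.352421.
Since α = 1/2 < 1, p = c/n^{1/2} ≫ 1/n is above the triangle threshold p ~ 1/n. Asymptotically E[X] ~ (c³/6)·n^{3(1−α)} = (4³/6)·n^{1.5} → ∞; triangles are abundant w.h.p.

E[X] ≈ 36000.352421; in regime p = Θ(1/n^{1/2}) E[X] diverges (above the triangle threshold p ~ 1/n).


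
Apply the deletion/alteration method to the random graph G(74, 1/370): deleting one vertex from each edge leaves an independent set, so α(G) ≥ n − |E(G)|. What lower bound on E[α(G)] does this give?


E[|E(G)|] = C(74, 2)·p = 2701 · (1/370) = 73/10.
E[α(G)] ≥ n − E[|E(G)|] = 74 − 73/10 = 667/10.
Numerically: ≈ 66.700000.
(This is only a lower bound; the true E[α(G)] may be larger.)

E[α(G)] ≥ 667/10 ≈ 66.700000.


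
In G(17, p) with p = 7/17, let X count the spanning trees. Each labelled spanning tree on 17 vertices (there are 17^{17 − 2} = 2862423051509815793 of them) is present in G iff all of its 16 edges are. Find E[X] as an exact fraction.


K_17 has 17^{17 − 2} = 2862423051509815793 labelled spanning trees.
For each such spanning tree H, let X_H = 1 if all 16 edges of H are present in G. Then P[X_H = 1] = p^{16} = (7/17)^{16} = 33232930569601/48661191875666868481.
By linearity of expectation: E[X] = Σ_H E[X_H] = 2862423051509815793 · p^{16} = 2862423051509815793 · 33232930569601/48661191875666868481 = 33232930569601/17.
Numerically: E[X] ≈ 1.95488e+12.

E[X] = 2862423051509815793 · (7/17)^{16} = 33232930569601/17 ≈ 1.95488e+12.


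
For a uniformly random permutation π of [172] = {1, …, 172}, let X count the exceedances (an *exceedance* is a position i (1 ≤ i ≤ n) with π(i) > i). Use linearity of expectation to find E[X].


Write X = Σ_{i=1}^{172} X_i, where X_i = 1_{π(i) > i}.
For each fixed i, π(i) is uniform over {1, …, 172} (marginal of a uniform permutation), so P[π(i) > i] = (n − i)/n. Summing: Σ_{i=1}^{172} (n − i)/n = (0 + 1 + … + 171)/172 = 172(172 − 1)/(2·172) = (172 − 1)/2.
Hence E[X] = Σ_{i=1}^{172} (172 − i)/172 = 171/2 ≈ 85.5000.

E[X] = 171/2 = 85.5000.


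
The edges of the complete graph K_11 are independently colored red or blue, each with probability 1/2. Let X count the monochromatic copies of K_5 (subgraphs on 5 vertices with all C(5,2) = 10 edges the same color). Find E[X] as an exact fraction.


Let X = Σ_S X_S over the C(11, 5) = 462 subsets S of size 5, where X_S = 1 if the K_5 on S is monochromatic.
For a fixed S, the K_5 on S has C(5, 2) = 10 edges. P[all 10 edges red] = (1/2)^10, and likewise for blue, so P[monochromatic] = 2·(1/2)^10 = 2^{1 − 10} = 1/512.
By linearity: E[X] = C(11, 5) · 2^{1 − 10} = 462 · 1/512 = 231/256.
Numerically: E[X] ≈ 0.902344.

E[X] = C(11,5)·2^(1−C(5,2)) = 231/256 ≈ 0.902344.


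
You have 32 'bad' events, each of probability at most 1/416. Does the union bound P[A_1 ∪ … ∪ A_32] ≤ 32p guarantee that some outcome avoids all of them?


Union bound: P[∪_{i=1}^{32} A_i] ≤ Σ_i P[A_i] ≤ 32·p = 32·(1/416) = 1/13.
Numerically: 1/13 ≈ 0.077.
Is 1/13 < 1? YES.
Since P[∪ A_i] ≤ 1/13 < 1, the complement has P[∩ A_i^c] ≥ 1 − 1/13 = 12/13 > 0, so some outcome avoids every A_i.

32·p = 1/13 ≈ 0.077; existence CERTIFIED by the union bound.


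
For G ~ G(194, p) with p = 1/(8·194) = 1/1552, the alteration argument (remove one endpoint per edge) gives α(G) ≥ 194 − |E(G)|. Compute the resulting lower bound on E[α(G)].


E[|E(G)|] = C(194, 2)·p = 18721 · (1/1552) = 193/16.
E[α(G)] ≥ n − E[|E(G)|] = 194 − 193/16 = 2911/16.
Numerically: ≈ 181.9375.
(This is only a lower bound; the true E[α(G)] may be larger.)

E[α(G)] ≥ 2911/16 ≈ 181.9375.


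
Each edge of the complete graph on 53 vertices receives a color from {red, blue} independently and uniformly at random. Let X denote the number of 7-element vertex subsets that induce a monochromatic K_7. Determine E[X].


Let X = Σ_S X_S over the C(53, 7) = 154143080 subsets S of size 7, where X_S = 1 if the K_7 on S is monochromatic.
For a fixed S, the K_7 on S has C(7, 2) = 21 edges. P[all 21 edges red] = (1/2)^21, and likewise for blue, so P[monochromatic] = 2·(1/2)^21 = 2^{1 − 21} = 1/1048576.
Summing: E[X] = C(53, 7) · 2^{1 − 21} = 154143080 · 1/1048576 = 19267885/131072.
Numerically: E[X] ≈ 147.00230.

E[X] = C(53,7)·2^(1−C(7,2)) = 19267885/131072 ≈ 147.00230.


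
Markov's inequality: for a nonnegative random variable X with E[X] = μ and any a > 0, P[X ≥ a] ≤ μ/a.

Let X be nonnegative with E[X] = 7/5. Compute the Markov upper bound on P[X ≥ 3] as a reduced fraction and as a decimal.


μ = E[X] = 7/5, a = 3.
Markov: P[X ≥ 3] ≤ μ/a = (7/5)/3 = 7/15.
Numerically: ≈ 0.466667.
(Since a = 3 > μ = 1.400000, the bound 7/15 is < 1 and informative.)

P[X ≥ 3] ≤ 7/15 ≈ 0.466667.


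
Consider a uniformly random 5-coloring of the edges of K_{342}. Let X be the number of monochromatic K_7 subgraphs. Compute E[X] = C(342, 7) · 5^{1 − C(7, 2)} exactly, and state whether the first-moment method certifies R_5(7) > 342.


E[X] = C(342, 7) · 5^{1 − 21} = 102073837467888 · 5^{−20} = 102073837467888/95367431640625.
As a reduced fraction: E[X] = 102073837467888/95367431640625 ≈ 1.070.
Is E[X] < 1? NO.
Since E[X] ≥ 1, the first-moment bound is inconclusive at n = 342; it does NOT by itself certify R_5(7) > 342.

E[X] = 102073837467888/95367431640625 ≈ 1.070; E[X] ≥ 1; first-moment method inconclusive here.


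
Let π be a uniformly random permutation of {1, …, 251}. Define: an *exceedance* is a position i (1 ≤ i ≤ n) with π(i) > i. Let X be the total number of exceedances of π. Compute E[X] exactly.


Write X = Σ_{i=1}^{251} X_i, where X_i = 1_{π(i) > i}.
For each fixed i, π(i) is uniform over {1, …, 251} (marginal of a uniform permutation), so P[π(i) > i] = (n − i)/n. Summing: Σ_{i=1}^{251} (n − i)/n = (0 + 1 + … + 250)/251 = 251(251 − 1)/(2·251) = (251 − 1)/2.
Hence E[X] = Σ_{i=1}^{251} (251 − i)/251 = 125 ≈ 125.000.

E[X] = 125 = 125.000.


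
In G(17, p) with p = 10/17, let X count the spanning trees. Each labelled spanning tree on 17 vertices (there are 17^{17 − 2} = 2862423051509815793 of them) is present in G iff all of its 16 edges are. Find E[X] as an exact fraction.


K_17 has 17^{17 − 2} = 2862423051509815793 labelled spanning trees.
For each such spanning tree H, let X_H = 1 if all 16 edges of H are present in G. Then P[X_H = 1] = p^{16} = (10/17)^{16} = 10000000000000000/48661191875666868481.
By linearity: E[X] = Σ_H E[X_H] = 2862423051509815793 · p^{16} = 2862423051509815793 · 10000000000000000/48661191875666868481 = 10000000000000000/17.
Numerically: E[X] ≈ 5.88235e+14.

E[X] = 2862423051509815793 · (10/17)^{16} = 10000000000000000/17 ≈ 5.88235e+14.


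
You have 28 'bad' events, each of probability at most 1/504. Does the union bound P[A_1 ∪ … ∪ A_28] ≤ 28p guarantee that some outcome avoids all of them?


Union bound: P[∪_{i=1}^{28} A_i] ≤ Σ_i P[A_i] ≤ 28·p = 28·(1/504) = 1/18.
Numerically: 1/18 ≈ 0.05556.
Is 1/18 < 1? YES.
Since P[∪ A_i] ≤ 1/18 < 1, the complement has P[∩ A_i^c] ≥ 1 − 1/18 = 17/18 > 0, so some outcome avoids every A_i.

28·p = 1/18 ≈ 0.05556; existence CERTIFIED by the union bound.


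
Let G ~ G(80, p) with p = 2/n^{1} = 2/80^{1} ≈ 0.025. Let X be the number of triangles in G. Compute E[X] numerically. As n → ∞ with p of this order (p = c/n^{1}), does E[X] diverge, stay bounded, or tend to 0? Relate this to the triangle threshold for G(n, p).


Number of potential triangles: C(80, 3) = 82160.
Each occurs with probability p³ ≈ (0.025)³ ≈ 1.56250e-05.
By linearity: E[X] = C(80, 3)·p³ ≈ 82160 · 1.56250e-05 ≈ 1.284.
Here α = 1, so p = 2/n is exactly at the triangle threshold p ~ 1/n. Asymptotically E[X] → c³/6 = 2³/6 = 4/3 ≈ 1.333, a bounded constant. In this regime the triangle count is asymptotically Poisson(c³/6).

E[X] ≈ 1.284; in regime p = Θ(1/n^{1}) E[X] stays bounded (at the triangle threshold p ~ 1/n).


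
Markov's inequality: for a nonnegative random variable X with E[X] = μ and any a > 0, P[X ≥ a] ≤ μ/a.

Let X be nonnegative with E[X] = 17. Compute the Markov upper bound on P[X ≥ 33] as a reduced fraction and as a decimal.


μ = E[X] = 17, a = 33.
Markov: P[X ≥ 33] ≤ μ/a = (17)/33 = 17/33.
Numerically: ≈ 0.515152.
(Since a = 33 > μ = 17.000000, the bound 17/33 is < 1 and informative.)

P[X ≥ 33] ≤ 17/33 ≈ 0.515152.


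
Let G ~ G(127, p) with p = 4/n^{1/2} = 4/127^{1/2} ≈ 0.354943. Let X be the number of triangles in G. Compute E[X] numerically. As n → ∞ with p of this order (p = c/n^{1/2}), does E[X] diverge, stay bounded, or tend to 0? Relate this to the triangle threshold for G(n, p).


Number of potential triangles: C(127, 3) = 333375.
Each occurs with probability p³ ≈ (0.354943)³ ≈ 4.47171784e-02.
By linearity: E[X] = C(127, 3)·p³ ≈ 333375 · 4.47171784e-02 ≈ 14907.589358.
Since α = 1/2 < 1, p = c/n^{1/2} ≫ 1/n is above the triangle threshold p ~ 1/n. Asymptotically E[X] ~ (c³/6)·n^{3(1−α)} = (4³/6)·n^{1.5} → ∞; triangles are abundant w.h.p.

E[X] ≈ 14907.589358; in regime p = Θ(1/n^{1/2}) E[X] diverges (above the triangle threshold p ~ 1/n).


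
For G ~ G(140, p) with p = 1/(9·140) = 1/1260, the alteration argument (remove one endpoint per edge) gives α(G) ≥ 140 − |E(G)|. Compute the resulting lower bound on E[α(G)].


E[|E(G)|] = C(140, 2)·p = 9730 · (1/1260) = 139/18.
E[α(G)] ≥ n − E[|E(G)|] = 140 − 139/18 = 2381/18.
Numerically: ≈ 132.27778.
(This is only a lower bound; the true E[α(G)] may be larger.)

E[α(G)] ≥ 2381/18 ≈ 132.27778.


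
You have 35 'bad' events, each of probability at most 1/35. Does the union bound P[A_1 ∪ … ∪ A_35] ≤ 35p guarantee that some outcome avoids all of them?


Union bound: P[∪_{i=1}^{35} A_i] ≤ Σ_i P[A_i] ≤ 35·p = 35·(1/35) = 1.
Numerically: 1 ≈ 1.00000.
Is 1 < 1? NO.
Since the bound 1 is ≥ 1, the union bound is uninformative here; it does NOT by itself certify existence.

35·p = 1 ≈ 1.00000; existence NOT certified by the union bound.


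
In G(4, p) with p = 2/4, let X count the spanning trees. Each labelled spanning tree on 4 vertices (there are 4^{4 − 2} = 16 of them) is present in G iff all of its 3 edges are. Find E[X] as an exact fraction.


K_4 has 4^{4 − 2} = 16 labelled spanning trees.
For each such spanning tree H, let X_H = 1 if all 3 edges of H are present in G. Then P[X_H = 1] = p^{3} = (1/2)^{3} = 1/8.
By linearity: E[X] = Σ_H E[X_H] = 16 · p^{3} = 16 · 1/8 = 2.
Numerically: E[X] ≈ 2.

E[X] = 16 · (1/2)^{3} = 2 ≈ 2.


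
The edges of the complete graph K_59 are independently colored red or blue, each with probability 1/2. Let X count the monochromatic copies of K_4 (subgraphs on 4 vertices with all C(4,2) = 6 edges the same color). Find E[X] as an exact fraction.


Let X = Σ_S X_S over the C(59, 4) = 455126 subsets S of size 4, where X_S = 1 if the K_4 on S is monochromatic.
For a fixed S, the K_4 on S has C(4, 2) = 6 edges. P[all 6 edges red] = (1/2)^6, and likewise for blue, so P[monochromatic] = 2·(1/2)^6 = 2^{1 − 6} = 1/32.
Summing: E[X] = C(59, 4) · 2^{1 − 6} = 455126 · 1/32 = 227563/16.
Numerically: E[X] ≈ 14222.6875.

E[X] = C(59,4)·2^(1−C(4,2)) = 227563/16 ≈ 14222.6875.


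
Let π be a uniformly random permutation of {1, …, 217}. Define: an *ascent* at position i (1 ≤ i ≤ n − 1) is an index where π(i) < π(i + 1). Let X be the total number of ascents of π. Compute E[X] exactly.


Write X = Σ X_I over i = 1, …, 216, with X_I the indicator of one ascent.
There are 216 indicators.
For each fixed i, the pair (π(i), π(i+1)) is a uniformly random ordered pair of distinct values from {1, …, 217}; by symmetry P[π(i) < π(i+1)] = 1/2.
By linearity: E[X] = 216 · (1/2) = (217 − 1) · (1/2) = 108 ≈ 108.000.

E[X] = 108 = 108.000.


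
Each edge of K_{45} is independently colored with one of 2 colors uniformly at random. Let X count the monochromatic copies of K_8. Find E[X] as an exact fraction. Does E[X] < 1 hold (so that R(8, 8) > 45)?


E[X] = C(45, 8) · 2^{1 − 28} = 215553195 · 2^{−27} = 215553195/134217728.
As a reduced fraction: E[X] = 215553195/134217728 ≈ 1.605996.
Is E[X] < 1? NO.
Since E[X] ≥ 1, the first-moment bound is inconclusive at n = 45; it does NOT by itself certify R(8, 8) > 45.

E[X] = 215553195/134217728 ≈ 1.605996; E[X] ≥ 1; first-moment method inconclusive here.


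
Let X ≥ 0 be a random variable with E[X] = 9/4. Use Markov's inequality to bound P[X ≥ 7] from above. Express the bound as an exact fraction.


μ = E[X] = 9/4, a = 7.
Markov: P[X ≥ 7] ≤ μ/a = (9/4)/7 = 9/28.
Numerically: ≈ 0.321429.
(Since a = 7 > μ = 2.250000, the bound 9/28 is < 1 and informative.)

P[X ≥ 7] ≤ 9/28 ≈ 0.321429.


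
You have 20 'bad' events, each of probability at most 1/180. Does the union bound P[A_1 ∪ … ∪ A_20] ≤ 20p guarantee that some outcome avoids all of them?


Union bound: P[∪_{i=1}^{20} A_i] ≤ Σ_i P[A_i] ≤ 20·p = 20·(1/180) = 1/9.
Numerically: 1/9 ≈ 0.11111.
Is 1/9 < 1? YES.
Since P[∪ A_i] ≤ 1/9 < 1, the complement has P[∩ A_i^c] ≥ 1 − 1/9 = 8/9 > 0, so some outcome avoids every A_i.

20·p = 1/9 ≈ 0.11111; existence CERTIFIED by the union bound.


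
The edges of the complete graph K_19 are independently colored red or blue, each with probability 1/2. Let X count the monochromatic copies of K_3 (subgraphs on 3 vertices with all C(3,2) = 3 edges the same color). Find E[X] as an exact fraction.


Let X = Σ_S X_S over the C(19, 3) = 969 subsets S of size 3, where X_S = 1 if the K_3 on S is monochromatic.
For a fixed S, the K_3 on S has C(3, 2) = 3 edges. P[all 3 edges red] = (1/2)^3, and likewise for blue, so P[monochromatic] = 2·(1/2)^3 = 2^{1 − 3} = 1/4.
Summing: E[X] = C(19, 3) · 2^{1 − 3} = 969 · 1/4 = 969/4.
Numerically: E[X] ≈ 242.250.

E[X] = C(19,3)·2^(1−C(3,2)) = 969/4 ≈ 242.250.


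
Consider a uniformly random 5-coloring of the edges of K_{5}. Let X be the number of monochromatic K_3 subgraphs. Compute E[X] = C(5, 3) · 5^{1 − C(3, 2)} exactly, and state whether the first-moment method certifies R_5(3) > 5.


E[X] = C(5, 3) · 5^{1 − 3} = 10 · 5^{−2} = 10/25.
As a reduced fraction: E[X] = 2/5 ≈ 0.4000000.
Is E[X] < 1? YES.
Since E[X] < 1, there exists a 5-coloring of K_{5} with no monochromatic K_3; hence R_5(3) > 5.

E[X] = 2/5 ≈ 0.4000000; E[X] < 1, so R_5(3) > 5.


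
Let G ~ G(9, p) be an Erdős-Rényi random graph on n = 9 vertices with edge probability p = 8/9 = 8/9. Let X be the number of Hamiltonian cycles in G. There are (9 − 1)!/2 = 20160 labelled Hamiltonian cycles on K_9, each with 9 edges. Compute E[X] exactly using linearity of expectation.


K_9 has (9 − 1)!/2 = 20160 labelled Hamiltonian cycles.
For each such Hamiltonian cycle H, let X_H = 1 if all 9 edges of H are present in G. Then P[X_H = 1] = p^{9} = (8/9)^{9} = 134217728/387420489.
Summing the indicators: E[X] = Σ_H E[X_H] = 20160 · p^{9} = 20160 · 134217728/387420489 = 300647710720/43046721.
Numerically: E[X] ≈ 6984.2.

E[X] = 20160 · (8/9)^{9} = 300647710720/43046721 ≈ 6984.2.


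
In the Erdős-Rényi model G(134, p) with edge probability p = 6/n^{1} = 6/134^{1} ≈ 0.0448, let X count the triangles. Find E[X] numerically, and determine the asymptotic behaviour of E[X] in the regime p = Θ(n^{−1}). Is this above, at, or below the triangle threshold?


Number of potential triangles: C(134, 3) = 392084.
Each occurs with probability p³ ≈ (0.0448)³ ≈ 8.97717e-05.
By linearity: E[X] = C(134, 3)·p³ ≈ 392084 · 8.97717e-05 ≈ 35.198.
Here α = 1, so p = 6/n is exactly at the triangle threshold p ~ 1/n. Asymptotically E[X] → c³/6 = 6³/6 = 36 ≈ 36.000, a bounded constant. In this regime the triangle count is asymptotically Poisson(c³/6).

E[X] ≈ 35.198; in regime p = Θ(1/n^{1}) E[X] stays bounded (at the triangle threshold p ~ 1/n).


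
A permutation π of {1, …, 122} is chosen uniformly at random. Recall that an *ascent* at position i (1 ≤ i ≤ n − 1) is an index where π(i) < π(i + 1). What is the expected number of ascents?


Write X = Σ X_I over i = 1, …, 121, with X_I the indicator of one ascent.
There are 121 indicators.
For each fixed i, the pair (π(i), π(i+1)) is a uniformly random ordered pair of distinct values from {1, …, 122}; by symmetry P[π(i) < π(i+1)] = 1/2.
By linearity: E[X] = 121 · (1/2) = (122 − 1) · (1/2) = 121/2 ≈ 60.50000.

E[X] = 121/2 = 60.50000.


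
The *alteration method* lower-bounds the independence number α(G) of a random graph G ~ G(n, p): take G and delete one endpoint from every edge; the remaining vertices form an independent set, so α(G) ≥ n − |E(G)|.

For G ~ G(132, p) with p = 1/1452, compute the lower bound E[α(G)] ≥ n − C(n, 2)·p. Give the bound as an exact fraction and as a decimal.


E[|E(G)|] = C(132, 2)·p = 8646 · (1/1452) = 131/22.
E[α(G)] ≥ n − E[|E(G)|] = 132 − 131/22 = 2773/22.
Numerically: ≈ 126.04545.
(This is only a lower bound; the true E[α(G)] may be larger.)

E[α(G)] ≥ 2773/22 ≈ 126.04545.


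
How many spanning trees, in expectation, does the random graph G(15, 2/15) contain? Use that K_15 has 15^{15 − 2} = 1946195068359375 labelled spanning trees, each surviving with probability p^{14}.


K_15 has 15^{15 − 2} = 1946195068359375 labelled spanning trees.
For each such spanning tree H, let X_H = 1 if all 14 edges of H are present in G. Then P[X_H = 1] = p^{14} = (2/15)^{14} = 16384/29192926025390625.
By linearity: E[X] = Σ_H E[X_H] = 1946195068359375 · p^{14} = 1946195068359375 · 16384/29192926025390625 = 16384/15.
Numerically: E[X] ≈ 1092.

E[X] = 1946195068359375 · (2/15)^{14} = 16384/15 ≈ 1092.


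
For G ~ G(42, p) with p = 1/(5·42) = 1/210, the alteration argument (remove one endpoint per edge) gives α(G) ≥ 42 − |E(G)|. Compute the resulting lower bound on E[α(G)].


E[|E(G)|] = C(42, 2)·p = 861 · (1/210) = 41/10.
E[α(G)] ≥ n − E[|E(G)|] = 42 − 41/10 = 379/10.
Numerically: ≈ 37.900.
(This is only a lower bound; the true E[α(G)] may be larger.)

E[α(G)] ≥ 379/10 ≈ 37.900.


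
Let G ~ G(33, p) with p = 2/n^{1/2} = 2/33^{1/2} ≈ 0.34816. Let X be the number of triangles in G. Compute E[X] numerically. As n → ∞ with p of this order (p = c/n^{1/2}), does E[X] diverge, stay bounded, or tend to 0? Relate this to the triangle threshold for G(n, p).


Number of potential triangles: C(33, 3) = 5456.
Each occurs with probability p³ ≈ (0.34816)³ ≈ 4.2200644e-02.
By linearity: E[X] = C(33, 3)·p³ ≈ 5456 · 4.2200644e-02 ≈ 230.24671.
Since α = 1/2 < 1, p = c/n^{1/2} ≫ 1/n is above the triangle threshold p ~ 1/n. Asymptotically E[X] ~ (c³/6)·n^{3(1−α)} = (2³/6)·n^{1.5} → ∞; triangles are abundant w.h.p.

E[X] ≈ 230.24671; in regime p = Θ(1/n^{1/2}) E[X] diverges (above the triangle threshold p ~ 1/n).


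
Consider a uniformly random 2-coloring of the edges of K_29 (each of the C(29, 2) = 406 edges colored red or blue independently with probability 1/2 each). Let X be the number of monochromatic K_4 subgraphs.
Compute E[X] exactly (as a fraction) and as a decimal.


Let X = Σ_S X_S over the C(29, 4) = 23751 subsets S of size 4, where X_S = 1 if the K_4 on S is monochromatic.
For a fixed S, the K_4 on S has C(4, 2) = 6 edges. P[all 6 edges red] = (1/2)^6, and likewise for blue, so P[monochromatic] = 2·(1/2)^6 = 2^{1 − 6} = 1/32.
By linearity: E[X] = C(29, 4) · 2^{1 − 6} = 23751 · 1/32 = 23751/32.
Numerically: E[X] ≈ 742.219.

E[X] = C(29,4)·2^(1−C(4,2)) = 23751/32 ≈ 742.219.


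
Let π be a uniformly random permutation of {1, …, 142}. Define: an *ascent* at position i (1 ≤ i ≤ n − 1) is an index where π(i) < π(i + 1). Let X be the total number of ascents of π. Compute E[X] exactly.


Write X = Σ X_I over i = 1, …, 141, with X_I the indicator of one ascent.
There are 141 indicators.
For each fixed i, the pair (π(i), π(i+1)) is a uniformly random ordered pair of distinct values from {1, …, 142}; by symmetry P[π(i) < π(i+1)] = 1/2.
By linearity: E[X] = 141 · (1/2) = (142 − 1) · (1/2) = 141/2 ≈ 70.500.

E[X] = 141/2 = 70.500.


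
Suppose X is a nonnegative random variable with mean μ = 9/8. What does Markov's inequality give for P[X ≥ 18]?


μ = E[X] = 9/8, a = 18.
Markov: P[X ≥ 18] ≤ μ/a = (9/8)/18 = 1/16.
Numerically: ≈ 0.062500.
(Since a = 18 > μ = 1.125000, the bound 1/16 is < 1 and informative.)

P[X ≥ 18] ≤ 1/16 ≈ 0.062500.


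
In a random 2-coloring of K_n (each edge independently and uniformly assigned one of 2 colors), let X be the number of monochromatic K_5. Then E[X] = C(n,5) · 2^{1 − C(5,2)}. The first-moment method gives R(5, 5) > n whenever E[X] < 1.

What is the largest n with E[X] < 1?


We need C(n, 5) · 2^{1 − 10} < 1, i.e. C(n, 5) < 2^{10 − 1} = 512.
Check values of n near the boundary:
  n = 10: C(10, 5) = 252; 252 < 512? YES
  n = 11: C(11, 5) = 462; 462 < 512? YES
  n = 12: C(12, 5) = 792; 792 < 512? NO
  n = 13: C(13, 5) = 1287; 1287 < 512? NO
The largest n with C(n, 5) < 512 is n = 11 (where E[X] = 231/256 ≈ 0.902344). Hence R(5, 5) > 11, i.e. R(5, 5) ≥ 12.

Largest n = 11; hence R(5, 5) > 11.


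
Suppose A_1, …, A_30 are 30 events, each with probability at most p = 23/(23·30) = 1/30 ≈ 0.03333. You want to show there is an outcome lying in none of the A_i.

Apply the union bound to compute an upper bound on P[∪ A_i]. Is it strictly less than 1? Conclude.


Union bound: P[∪_{i=1}^{30} A_i] ≤ Σ_i P[A_i] ≤ 30·p = 30·(1/30) = 1.
Numerically: 1 ≈ 1.00000.
Is 1 < 1? NO.
Since the bound 1 is ≥ 1, the union bound is uninformative here; it does NOT by itself certify existence.

30·p = 1 ≈ 1.00000; existence NOT certified by the union bound.


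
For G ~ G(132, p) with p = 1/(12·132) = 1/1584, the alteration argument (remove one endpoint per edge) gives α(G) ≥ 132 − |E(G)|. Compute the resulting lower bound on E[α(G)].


E[|E(G)|] = C(132, 2)·p = 8646 · (1/1584) = 131/24.
E[α(G)] ≥ n − E[|E(G)|] = 132 − 131/24 = 3037/24.
Numerically: ≈ 126.542.
(This is only a lower bound; the true E[α(G)] may be larger.)

E[α(G)] ≥ 3037/24 ≈ 126.542.


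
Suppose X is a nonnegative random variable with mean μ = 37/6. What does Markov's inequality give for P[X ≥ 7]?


μ = E[X] = 37/6, a = 7.
Markov: P[X ≥ 7] ≤ μ/a = (37/6)/7 = 37/42.
Numerically: ≈ 0.881.
(Since a = 7 > μ = 6.167, the bound 37/42 is < 1 and informative.)

P[X ≥ 7] ≤ 37/42 ≈ 0.881.


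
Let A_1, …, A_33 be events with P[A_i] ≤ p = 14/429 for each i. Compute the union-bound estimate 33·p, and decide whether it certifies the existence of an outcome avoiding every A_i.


Union bound: P[∪_{i=1}^{33} A_i] ≤ Σ_i P[A_i] ≤ 33·p = 33·(14/429) = 14/13.
Numerically: 14/13 ≈ 1.0769.
Is 14/13 < 1? NO.
Since the bound 14/13 is ≥ 1, the union bound is uninformative here; it does NOT by itself certify existence.

33·p = 14/13 ≈ 1.0769; existence NOT certified by the union bound.


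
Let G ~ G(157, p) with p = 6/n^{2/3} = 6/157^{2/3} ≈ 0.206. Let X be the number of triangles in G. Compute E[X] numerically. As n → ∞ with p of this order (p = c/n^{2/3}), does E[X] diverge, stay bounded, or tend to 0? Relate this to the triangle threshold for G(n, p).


Number of potential triangles: C(157, 3) = 632710.
Each occurs with probability p³ ≈ (0.206)³ ≈ 8.76303e-03.
By linearity: E[X] = C(157, 3)·p³ ≈ 632710 · 8.76303e-03 ≈ 5544.459.
Since α = 2/3 < 1, p = c/n^{2/3} ≫ 1/n is above the triangle threshold p ~ 1/n. Asymptotically E[X] ~ (c³/6)·n^{3(1−α)} = (6³/6)·n^{1} → ∞; triangles are abundant w.h.p.

E[X] ≈ 5544.459; in regime p = Θ(1/n^{2/3}) E[X] diverges (above the triangle threshold p ~ 1/n).


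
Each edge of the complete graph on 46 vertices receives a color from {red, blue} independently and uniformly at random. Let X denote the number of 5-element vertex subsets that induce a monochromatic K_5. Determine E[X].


Let X = Σ_S X_S over the C(46, 5) = 1370754 subsets S of size 5, where X_S = 1 if the K_5 on S is monochromatic.
For a fixed S, the K_5 on S has C(5, 2) = 10 edges. P[all 10 edges red] = (1/2)^10, and likewise for blue, so P[monochromatic] = 2·(1/2)^10 = 2^{1 − 10} = 1/512.
By linearity: E[X] = C(46, 5) · 2^{1 − 10} = 1370754 · 1/512 = 685377/256.
Numerically: E[X] ≈ 2677.254.

E[X] = C(46,5)·2^(1−C(5,2)) = 685377/256 ≈ 2677.254.


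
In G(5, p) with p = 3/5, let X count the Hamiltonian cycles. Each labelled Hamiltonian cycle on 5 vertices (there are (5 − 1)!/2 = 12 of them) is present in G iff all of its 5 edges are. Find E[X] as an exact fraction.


K_5 has (5 − 1)!/2 = 12 labelled Hamiltonian cycles.
For each such Hamiltonian cycle H, let X_H = 1 if all 5 edges of H are present in G. Then P[X_H = 1] = p^{5} = (3/5)^{5} = 243/3125.
By linearity: E[X] = Σ_H E[X_H] = 12 · p^{5} = 12 · 243/3125 = 2916/3125.
Numerically: E[X] ≈ 0.93312.

E[X] = 12 · (3/5)^{5} = 2916/3125 ≈ 0.93312.


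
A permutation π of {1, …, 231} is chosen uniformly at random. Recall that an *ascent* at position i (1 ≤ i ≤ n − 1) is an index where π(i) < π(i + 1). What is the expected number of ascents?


Write X = Σ X_I over i = 1, …, 230, with X_I the indicator of one ascent.
There are 230 indicators.
For each fixed i, the pair (π(i), π(i+1)) is a uniformly random ordered pair of distinct values from {1, …, 231}; by symmetry P[π(i) < π(i+1)] = 1/2.
By linearity: E[X] = 230 · (1/2) = (231 − 1) · (1/2) = 115 ≈ 115.000000.

E[X] = 115 = 115.000000.


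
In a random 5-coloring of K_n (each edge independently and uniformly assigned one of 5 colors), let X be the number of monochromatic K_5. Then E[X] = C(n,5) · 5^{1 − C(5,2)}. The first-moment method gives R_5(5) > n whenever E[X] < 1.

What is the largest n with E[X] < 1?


We need C(n, 5) · 5^{1 − 10} < 1, i.e. C(n, 5) < 5^{10 − 1} = 1953125.
Check values of n near the boundary:
  n = 46: C(46, 5) = 1370754; 1370754 < 1953125? YES
  n = 47: C(47, 5) = 1533939; 1533939 < 1953125? YES
  n = 48: C(48, 5) = 1712304; 1712304 < 1953125? YES
  n = 49: C(49, 5) = 1906884; 1906884 < 1953125? YES
  n = 50: C(50, 5) = 2118760; 2118760 < 1953125? NO
The largest n with C(n, 5) < 1953125 is n = 49 (where E[X] = 1906884/1953125 ≈ 0.9763246). Hence R_5(5) > 49, i.e. R_5(5) ≥ 50.

Largest n = 49; hence R_5(5) > 49.


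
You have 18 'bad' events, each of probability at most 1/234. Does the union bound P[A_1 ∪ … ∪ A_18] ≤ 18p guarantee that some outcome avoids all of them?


Union bound: P[∪_{i=1}^{18} A_i] ≤ Σ_i P[A_i] ≤ 18·p = 18·(1/234) = 1/13.
Numerically: 1/13 ≈ 0.07692.
Is 1/13 < 1? YES.
Since P[∪ A_i] ≤ 1/13 < 1, the complement has P[∩ A_i^c] ≥ 1 − 1/13 = 12/13 > 0, so some outcome avoids every A_i.

18·p = 1/13 ≈ 0.07692; existence CERTIFIED by the union bound.


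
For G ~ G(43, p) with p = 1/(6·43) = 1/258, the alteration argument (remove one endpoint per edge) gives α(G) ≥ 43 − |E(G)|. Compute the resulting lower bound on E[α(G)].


E[|E(G)|] = C(43, 2)·p = 903 · (1/258) = 7/2.
E[α(G)] ≥ n − E[|E(G)|] = 43 − 7/2 = 79/2.
Numerically: ≈ 39.500000.
(This is only a lower bound; the true E[α(G)] may be larger.)

E[α(G)] ≥ 79/2 ≈ 39.500000.


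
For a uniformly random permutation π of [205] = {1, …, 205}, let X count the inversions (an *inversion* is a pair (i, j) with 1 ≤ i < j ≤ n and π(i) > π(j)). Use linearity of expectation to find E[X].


Write X = Σ X_I over the C(205, 2) = 20910 pairs i < j, with X_I the indicator of one inversion.
There are 20910 indicators.
For each fixed pair i < j, the values π(i) and π(j) are two distinct elements of {1, …, 205} in uniformly random order; by symmetry P[π(i) > π(j)] = 1/2.
By linearity: E[X] = 20910 · (1/2) = C(205, 2) · (1/2) = 20910/2 = 10455 ≈ 10455.000.

E[X] = 10455 = 10455.000.
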